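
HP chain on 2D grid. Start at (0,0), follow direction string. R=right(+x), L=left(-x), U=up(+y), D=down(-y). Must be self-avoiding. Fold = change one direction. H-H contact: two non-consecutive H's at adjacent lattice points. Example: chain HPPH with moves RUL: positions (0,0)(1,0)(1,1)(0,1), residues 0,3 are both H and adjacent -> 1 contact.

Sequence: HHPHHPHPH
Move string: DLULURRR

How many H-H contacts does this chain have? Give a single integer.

Answer: 2

Derivation:
Positions: [(0, 0), (0, -1), (-1, -1), (-1, 0), (-2, 0), (-2, 1), (-1, 1), (0, 1), (1, 1)]
H-H contact: residue 0 @(0,0) - residue 3 @(-1, 0)
H-H contact: residue 3 @(-1,0) - residue 6 @(-1, 1)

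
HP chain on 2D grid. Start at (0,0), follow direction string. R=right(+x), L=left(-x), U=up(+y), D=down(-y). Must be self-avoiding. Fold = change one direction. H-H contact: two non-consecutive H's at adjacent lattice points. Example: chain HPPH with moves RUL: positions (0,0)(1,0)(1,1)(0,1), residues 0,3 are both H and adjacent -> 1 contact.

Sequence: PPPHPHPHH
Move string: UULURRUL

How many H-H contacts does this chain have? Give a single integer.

Positions: [(0, 0), (0, 1), (0, 2), (-1, 2), (-1, 3), (0, 3), (1, 3), (1, 4), (0, 4)]
H-H contact: residue 5 @(0,3) - residue 8 @(0, 4)

Answer: 1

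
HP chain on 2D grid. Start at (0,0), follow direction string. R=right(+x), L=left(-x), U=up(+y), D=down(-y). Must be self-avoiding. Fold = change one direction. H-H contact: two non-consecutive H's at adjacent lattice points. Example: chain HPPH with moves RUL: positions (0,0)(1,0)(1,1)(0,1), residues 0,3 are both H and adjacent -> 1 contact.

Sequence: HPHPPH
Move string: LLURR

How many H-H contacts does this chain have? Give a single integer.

Positions: [(0, 0), (-1, 0), (-2, 0), (-2, 1), (-1, 1), (0, 1)]
H-H contact: residue 0 @(0,0) - residue 5 @(0, 1)

Answer: 1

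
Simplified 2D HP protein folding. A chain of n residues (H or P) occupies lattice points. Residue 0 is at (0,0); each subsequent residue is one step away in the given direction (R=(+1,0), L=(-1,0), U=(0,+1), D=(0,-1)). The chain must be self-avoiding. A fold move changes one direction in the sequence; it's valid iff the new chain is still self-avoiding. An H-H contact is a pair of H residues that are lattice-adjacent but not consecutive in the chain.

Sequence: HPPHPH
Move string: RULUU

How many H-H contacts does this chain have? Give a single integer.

Answer: 1

Derivation:
Positions: [(0, 0), (1, 0), (1, 1), (0, 1), (0, 2), (0, 3)]
H-H contact: residue 0 @(0,0) - residue 3 @(0, 1)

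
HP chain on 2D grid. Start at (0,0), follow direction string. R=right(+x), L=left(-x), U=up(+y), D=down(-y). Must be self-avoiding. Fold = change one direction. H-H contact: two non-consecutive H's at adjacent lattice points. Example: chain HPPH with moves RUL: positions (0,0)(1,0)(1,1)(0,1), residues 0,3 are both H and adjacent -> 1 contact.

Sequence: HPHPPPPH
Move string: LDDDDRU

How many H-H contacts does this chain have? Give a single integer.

Answer: 0

Derivation:
Positions: [(0, 0), (-1, 0), (-1, -1), (-1, -2), (-1, -3), (-1, -4), (0, -4), (0, -3)]
No H-H contacts found.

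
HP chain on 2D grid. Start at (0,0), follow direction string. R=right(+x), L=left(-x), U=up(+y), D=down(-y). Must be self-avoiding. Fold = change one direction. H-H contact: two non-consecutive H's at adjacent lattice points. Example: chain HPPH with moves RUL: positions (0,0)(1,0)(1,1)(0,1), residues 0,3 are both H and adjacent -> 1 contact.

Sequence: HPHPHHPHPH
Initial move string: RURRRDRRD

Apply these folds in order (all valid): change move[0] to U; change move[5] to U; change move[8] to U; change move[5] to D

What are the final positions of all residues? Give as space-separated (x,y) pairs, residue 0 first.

Initial moves: RURRRDRRD
Fold: move[0]->U => UURRRDRRD (positions: [(0, 0), (0, 1), (0, 2), (1, 2), (2, 2), (3, 2), (3, 1), (4, 1), (5, 1), (5, 0)])
Fold: move[5]->U => UURRRURRD (positions: [(0, 0), (0, 1), (0, 2), (1, 2), (2, 2), (3, 2), (3, 3), (4, 3), (5, 3), (5, 2)])
Fold: move[8]->U => UURRRURRU (positions: [(0, 0), (0, 1), (0, 2), (1, 2), (2, 2), (3, 2), (3, 3), (4, 3), (5, 3), (5, 4)])
Fold: move[5]->D => UURRRDRRU (positions: [(0, 0), (0, 1), (0, 2), (1, 2), (2, 2), (3, 2), (3, 1), (4, 1), (5, 1), (5, 2)])

Answer: (0,0) (0,1) (0,2) (1,2) (2,2) (3,2) (3,1) (4,1) (5,1) (5,2)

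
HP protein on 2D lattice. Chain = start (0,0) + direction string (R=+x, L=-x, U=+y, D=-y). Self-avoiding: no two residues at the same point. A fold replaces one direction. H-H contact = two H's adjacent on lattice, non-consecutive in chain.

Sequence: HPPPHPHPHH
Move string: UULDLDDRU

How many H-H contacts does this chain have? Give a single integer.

Positions: [(0, 0), (0, 1), (0, 2), (-1, 2), (-1, 1), (-2, 1), (-2, 0), (-2, -1), (-1, -1), (-1, 0)]
H-H contact: residue 0 @(0,0) - residue 9 @(-1, 0)
H-H contact: residue 4 @(-1,1) - residue 9 @(-1, 0)
H-H contact: residue 6 @(-2,0) - residue 9 @(-1, 0)

Answer: 3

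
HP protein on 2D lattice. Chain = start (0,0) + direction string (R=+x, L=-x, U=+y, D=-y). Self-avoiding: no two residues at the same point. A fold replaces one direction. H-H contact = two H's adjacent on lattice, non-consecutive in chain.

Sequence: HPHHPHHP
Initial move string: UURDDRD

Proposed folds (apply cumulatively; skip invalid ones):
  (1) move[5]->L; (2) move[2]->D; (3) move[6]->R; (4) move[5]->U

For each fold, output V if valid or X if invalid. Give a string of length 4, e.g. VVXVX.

Answer: XXVX

Derivation:
Initial: UURDDRD -> [(0, 0), (0, 1), (0, 2), (1, 2), (1, 1), (1, 0), (2, 0), (2, -1)]
Fold 1: move[5]->L => UURDDLD INVALID (collision), skipped
Fold 2: move[2]->D => UUDDDRD INVALID (collision), skipped
Fold 3: move[6]->R => UURDDRR VALID
Fold 4: move[5]->U => UURDDUR INVALID (collision), skipped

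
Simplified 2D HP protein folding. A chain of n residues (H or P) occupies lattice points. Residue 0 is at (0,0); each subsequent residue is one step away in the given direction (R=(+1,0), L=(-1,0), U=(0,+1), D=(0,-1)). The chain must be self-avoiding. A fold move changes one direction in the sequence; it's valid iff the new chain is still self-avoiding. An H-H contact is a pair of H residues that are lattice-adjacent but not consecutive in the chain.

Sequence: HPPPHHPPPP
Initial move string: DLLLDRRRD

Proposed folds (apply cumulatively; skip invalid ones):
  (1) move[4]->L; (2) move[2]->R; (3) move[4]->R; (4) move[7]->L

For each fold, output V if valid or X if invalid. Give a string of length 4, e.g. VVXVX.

Initial: DLLLDRRRD -> [(0, 0), (0, -1), (-1, -1), (-2, -1), (-3, -1), (-3, -2), (-2, -2), (-1, -2), (0, -2), (0, -3)]
Fold 1: move[4]->L => DLLLLRRRD INVALID (collision), skipped
Fold 2: move[2]->R => DLRLDRRRD INVALID (collision), skipped
Fold 3: move[4]->R => DLLLRRRRD INVALID (collision), skipped
Fold 4: move[7]->L => DLLLDRRLD INVALID (collision), skipped

Answer: XXXX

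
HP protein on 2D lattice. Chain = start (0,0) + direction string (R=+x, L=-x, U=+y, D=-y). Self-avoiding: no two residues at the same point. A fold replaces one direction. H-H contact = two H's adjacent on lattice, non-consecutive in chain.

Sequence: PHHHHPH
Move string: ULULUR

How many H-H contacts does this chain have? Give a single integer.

Answer: 1

Derivation:
Positions: [(0, 0), (0, 1), (-1, 1), (-1, 2), (-2, 2), (-2, 3), (-1, 3)]
H-H contact: residue 3 @(-1,2) - residue 6 @(-1, 3)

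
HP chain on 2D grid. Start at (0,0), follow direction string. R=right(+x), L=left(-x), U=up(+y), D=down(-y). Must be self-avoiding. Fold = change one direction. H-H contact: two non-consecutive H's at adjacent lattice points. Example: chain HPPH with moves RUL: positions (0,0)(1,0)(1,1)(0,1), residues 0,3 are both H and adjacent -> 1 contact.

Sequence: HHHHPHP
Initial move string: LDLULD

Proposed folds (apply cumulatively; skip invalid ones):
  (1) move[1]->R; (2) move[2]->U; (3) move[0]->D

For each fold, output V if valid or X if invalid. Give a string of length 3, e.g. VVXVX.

Initial: LDLULD -> [(0, 0), (-1, 0), (-1, -1), (-2, -1), (-2, 0), (-3, 0), (-3, -1)]
Fold 1: move[1]->R => LRLULD INVALID (collision), skipped
Fold 2: move[2]->U => LDUULD INVALID (collision), skipped
Fold 3: move[0]->D => DDLULD VALID

Answer: XXV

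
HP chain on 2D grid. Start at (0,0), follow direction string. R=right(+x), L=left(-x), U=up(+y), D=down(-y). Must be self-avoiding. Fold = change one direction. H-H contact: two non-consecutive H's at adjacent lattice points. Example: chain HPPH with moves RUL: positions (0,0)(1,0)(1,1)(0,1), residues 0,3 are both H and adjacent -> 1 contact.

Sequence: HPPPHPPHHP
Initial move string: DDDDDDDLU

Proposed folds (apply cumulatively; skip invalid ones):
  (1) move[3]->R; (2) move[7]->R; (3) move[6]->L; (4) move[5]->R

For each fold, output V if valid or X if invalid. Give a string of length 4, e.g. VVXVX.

Initial: DDDDDDDLU -> [(0, 0), (0, -1), (0, -2), (0, -3), (0, -4), (0, -5), (0, -6), (0, -7), (-1, -7), (-1, -6)]
Fold 1: move[3]->R => DDDRDDDLU VALID
Fold 2: move[7]->R => DDDRDDDRU VALID
Fold 3: move[6]->L => DDDRDDLRU INVALID (collision), skipped
Fold 4: move[5]->R => DDDRDRDRU VALID

Answer: VVXV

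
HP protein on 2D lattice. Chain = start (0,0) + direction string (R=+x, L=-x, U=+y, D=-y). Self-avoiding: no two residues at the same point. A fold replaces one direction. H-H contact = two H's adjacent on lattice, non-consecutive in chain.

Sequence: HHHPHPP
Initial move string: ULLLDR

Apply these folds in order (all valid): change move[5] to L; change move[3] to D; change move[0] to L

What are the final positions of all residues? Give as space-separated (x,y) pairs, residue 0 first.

Answer: (0,0) (-1,0) (-2,0) (-3,0) (-3,-1) (-3,-2) (-4,-2)

Derivation:
Initial moves: ULLLDR
Fold: move[5]->L => ULLLDL (positions: [(0, 0), (0, 1), (-1, 1), (-2, 1), (-3, 1), (-3, 0), (-4, 0)])
Fold: move[3]->D => ULLDDL (positions: [(0, 0), (0, 1), (-1, 1), (-2, 1), (-2, 0), (-2, -1), (-3, -1)])
Fold: move[0]->L => LLLDDL (positions: [(0, 0), (-1, 0), (-2, 0), (-3, 0), (-3, -1), (-3, -2), (-4, -2)])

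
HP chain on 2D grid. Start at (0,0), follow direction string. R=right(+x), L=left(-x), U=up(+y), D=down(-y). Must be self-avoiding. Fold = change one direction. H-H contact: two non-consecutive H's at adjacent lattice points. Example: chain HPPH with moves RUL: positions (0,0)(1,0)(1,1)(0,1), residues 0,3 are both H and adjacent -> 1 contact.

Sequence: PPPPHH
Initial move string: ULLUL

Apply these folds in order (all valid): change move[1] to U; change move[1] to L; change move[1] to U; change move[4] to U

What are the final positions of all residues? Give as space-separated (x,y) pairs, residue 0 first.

Answer: (0,0) (0,1) (0,2) (-1,2) (-1,3) (-1,4)

Derivation:
Initial moves: ULLUL
Fold: move[1]->U => UULUL (positions: [(0, 0), (0, 1), (0, 2), (-1, 2), (-1, 3), (-2, 3)])
Fold: move[1]->L => ULLUL (positions: [(0, 0), (0, 1), (-1, 1), (-2, 1), (-2, 2), (-3, 2)])
Fold: move[1]->U => UULUL (positions: [(0, 0), (0, 1), (0, 2), (-1, 2), (-1, 3), (-2, 3)])
Fold: move[4]->U => UULUU (positions: [(0, 0), (0, 1), (0, 2), (-1, 2), (-1, 3), (-1, 4)])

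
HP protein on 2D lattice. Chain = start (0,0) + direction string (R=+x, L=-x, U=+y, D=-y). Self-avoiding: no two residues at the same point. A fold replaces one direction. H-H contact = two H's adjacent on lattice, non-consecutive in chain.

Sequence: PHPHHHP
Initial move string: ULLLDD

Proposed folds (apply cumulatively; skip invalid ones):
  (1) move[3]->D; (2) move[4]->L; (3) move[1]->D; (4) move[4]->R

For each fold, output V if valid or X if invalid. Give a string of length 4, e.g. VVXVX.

Initial: ULLLDD -> [(0, 0), (0, 1), (-1, 1), (-2, 1), (-3, 1), (-3, 0), (-3, -1)]
Fold 1: move[3]->D => ULLDDD VALID
Fold 2: move[4]->L => ULLDLD VALID
Fold 3: move[1]->D => UDLDLD INVALID (collision), skipped
Fold 4: move[4]->R => ULLDRD VALID

Answer: VVXV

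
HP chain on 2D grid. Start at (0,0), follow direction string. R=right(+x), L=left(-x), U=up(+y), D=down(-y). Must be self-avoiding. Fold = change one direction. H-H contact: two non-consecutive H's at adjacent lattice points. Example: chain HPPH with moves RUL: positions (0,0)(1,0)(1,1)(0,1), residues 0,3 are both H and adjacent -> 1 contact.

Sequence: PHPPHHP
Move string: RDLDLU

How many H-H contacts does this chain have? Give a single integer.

Positions: [(0, 0), (1, 0), (1, -1), (0, -1), (0, -2), (-1, -2), (-1, -1)]
No H-H contacts found.

Answer: 0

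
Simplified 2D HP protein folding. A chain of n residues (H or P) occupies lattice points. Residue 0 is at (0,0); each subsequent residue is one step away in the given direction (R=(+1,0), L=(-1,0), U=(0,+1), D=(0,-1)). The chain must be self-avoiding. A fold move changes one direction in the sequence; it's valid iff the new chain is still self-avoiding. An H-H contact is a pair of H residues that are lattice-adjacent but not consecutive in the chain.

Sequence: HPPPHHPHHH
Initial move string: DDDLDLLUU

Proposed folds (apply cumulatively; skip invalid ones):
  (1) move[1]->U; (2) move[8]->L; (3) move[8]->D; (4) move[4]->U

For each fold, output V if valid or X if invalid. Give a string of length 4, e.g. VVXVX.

Answer: XVXV

Derivation:
Initial: DDDLDLLUU -> [(0, 0), (0, -1), (0, -2), (0, -3), (-1, -3), (-1, -4), (-2, -4), (-3, -4), (-3, -3), (-3, -2)]
Fold 1: move[1]->U => DUDLDLLUU INVALID (collision), skipped
Fold 2: move[8]->L => DDDLDLLUL VALID
Fold 3: move[8]->D => DDDLDLLUD INVALID (collision), skipped
Fold 4: move[4]->U => DDDLULLUL VALID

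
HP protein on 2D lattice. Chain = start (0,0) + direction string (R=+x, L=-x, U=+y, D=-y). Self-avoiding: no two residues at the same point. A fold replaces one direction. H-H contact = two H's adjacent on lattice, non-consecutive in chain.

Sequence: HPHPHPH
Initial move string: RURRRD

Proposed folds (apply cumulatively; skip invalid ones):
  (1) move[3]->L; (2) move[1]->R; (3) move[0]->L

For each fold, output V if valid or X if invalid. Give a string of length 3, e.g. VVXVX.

Answer: XVX

Derivation:
Initial: RURRRD -> [(0, 0), (1, 0), (1, 1), (2, 1), (3, 1), (4, 1), (4, 0)]
Fold 1: move[3]->L => RURLRD INVALID (collision), skipped
Fold 2: move[1]->R => RRRRRD VALID
Fold 3: move[0]->L => LRRRRD INVALID (collision), skipped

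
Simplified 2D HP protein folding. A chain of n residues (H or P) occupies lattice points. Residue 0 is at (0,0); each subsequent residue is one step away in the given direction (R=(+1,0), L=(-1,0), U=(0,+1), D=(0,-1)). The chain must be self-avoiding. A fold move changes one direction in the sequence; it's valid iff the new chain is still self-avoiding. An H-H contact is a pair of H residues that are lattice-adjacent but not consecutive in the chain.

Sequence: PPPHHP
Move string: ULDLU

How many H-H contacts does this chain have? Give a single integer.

Positions: [(0, 0), (0, 1), (-1, 1), (-1, 0), (-2, 0), (-2, 1)]
No H-H contacts found.

Answer: 0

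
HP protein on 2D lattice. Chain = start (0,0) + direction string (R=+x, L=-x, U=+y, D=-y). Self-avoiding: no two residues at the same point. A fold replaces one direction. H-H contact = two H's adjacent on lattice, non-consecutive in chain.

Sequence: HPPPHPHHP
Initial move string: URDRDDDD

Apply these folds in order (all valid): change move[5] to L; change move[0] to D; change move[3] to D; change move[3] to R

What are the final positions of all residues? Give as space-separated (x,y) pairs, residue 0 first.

Initial moves: URDRDDDD
Fold: move[5]->L => URDRDLDD (positions: [(0, 0), (0, 1), (1, 1), (1, 0), (2, 0), (2, -1), (1, -1), (1, -2), (1, -3)])
Fold: move[0]->D => DRDRDLDD (positions: [(0, 0), (0, -1), (1, -1), (1, -2), (2, -2), (2, -3), (1, -3), (1, -4), (1, -5)])
Fold: move[3]->D => DRDDDLDD (positions: [(0, 0), (0, -1), (1, -1), (1, -2), (1, -3), (1, -4), (0, -4), (0, -5), (0, -6)])
Fold: move[3]->R => DRDRDLDD (positions: [(0, 0), (0, -1), (1, -1), (1, -2), (2, -2), (2, -3), (1, -3), (1, -4), (1, -5)])

Answer: (0,0) (0,-1) (1,-1) (1,-2) (2,-2) (2,-3) (1,-3) (1,-4) (1,-5)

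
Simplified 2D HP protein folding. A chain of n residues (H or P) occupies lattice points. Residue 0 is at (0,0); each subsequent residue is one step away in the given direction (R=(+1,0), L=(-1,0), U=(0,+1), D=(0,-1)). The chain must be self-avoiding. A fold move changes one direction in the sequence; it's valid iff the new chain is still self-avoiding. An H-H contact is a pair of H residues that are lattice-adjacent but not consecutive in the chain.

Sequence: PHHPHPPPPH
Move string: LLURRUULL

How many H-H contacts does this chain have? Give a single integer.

Positions: [(0, 0), (-1, 0), (-2, 0), (-2, 1), (-1, 1), (0, 1), (0, 2), (0, 3), (-1, 3), (-2, 3)]
H-H contact: residue 1 @(-1,0) - residue 4 @(-1, 1)

Answer: 1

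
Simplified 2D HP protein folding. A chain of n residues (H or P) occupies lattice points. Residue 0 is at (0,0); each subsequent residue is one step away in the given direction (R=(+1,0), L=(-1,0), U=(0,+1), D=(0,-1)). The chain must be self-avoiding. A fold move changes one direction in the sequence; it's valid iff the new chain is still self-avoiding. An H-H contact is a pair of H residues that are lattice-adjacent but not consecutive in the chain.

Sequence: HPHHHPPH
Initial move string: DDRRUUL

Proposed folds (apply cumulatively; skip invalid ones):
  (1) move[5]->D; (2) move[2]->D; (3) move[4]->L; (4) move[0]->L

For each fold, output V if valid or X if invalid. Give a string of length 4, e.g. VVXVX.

Answer: XXXV

Derivation:
Initial: DDRRUUL -> [(0, 0), (0, -1), (0, -2), (1, -2), (2, -2), (2, -1), (2, 0), (1, 0)]
Fold 1: move[5]->D => DDRRUDL INVALID (collision), skipped
Fold 2: move[2]->D => DDDRUUL INVALID (collision), skipped
Fold 3: move[4]->L => DDRRLUL INVALID (collision), skipped
Fold 4: move[0]->L => LDRRUUL VALID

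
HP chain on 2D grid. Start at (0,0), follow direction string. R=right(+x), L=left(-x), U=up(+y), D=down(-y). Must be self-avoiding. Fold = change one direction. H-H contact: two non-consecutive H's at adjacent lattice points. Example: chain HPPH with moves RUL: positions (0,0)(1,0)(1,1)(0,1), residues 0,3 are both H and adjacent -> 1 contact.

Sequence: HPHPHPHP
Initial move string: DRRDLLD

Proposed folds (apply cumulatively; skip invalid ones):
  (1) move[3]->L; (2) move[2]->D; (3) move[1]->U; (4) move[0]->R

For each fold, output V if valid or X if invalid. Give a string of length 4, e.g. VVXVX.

Answer: XVXV

Derivation:
Initial: DRRDLLD -> [(0, 0), (0, -1), (1, -1), (2, -1), (2, -2), (1, -2), (0, -2), (0, -3)]
Fold 1: move[3]->L => DRRLLLD INVALID (collision), skipped
Fold 2: move[2]->D => DRDDLLD VALID
Fold 3: move[1]->U => DUDDLLD INVALID (collision), skipped
Fold 4: move[0]->R => RRDDLLD VALID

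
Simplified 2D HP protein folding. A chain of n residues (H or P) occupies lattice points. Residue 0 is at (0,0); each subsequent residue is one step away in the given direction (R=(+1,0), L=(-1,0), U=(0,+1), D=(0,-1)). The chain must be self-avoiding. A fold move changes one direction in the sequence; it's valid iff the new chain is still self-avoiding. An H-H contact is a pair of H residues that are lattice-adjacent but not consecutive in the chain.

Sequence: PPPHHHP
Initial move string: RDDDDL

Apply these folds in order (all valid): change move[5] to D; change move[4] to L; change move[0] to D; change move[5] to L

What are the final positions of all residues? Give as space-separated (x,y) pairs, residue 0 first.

Initial moves: RDDDDL
Fold: move[5]->D => RDDDDD (positions: [(0, 0), (1, 0), (1, -1), (1, -2), (1, -3), (1, -4), (1, -5)])
Fold: move[4]->L => RDDDLD (positions: [(0, 0), (1, 0), (1, -1), (1, -2), (1, -3), (0, -3), (0, -4)])
Fold: move[0]->D => DDDDLD (positions: [(0, 0), (0, -1), (0, -2), (0, -3), (0, -4), (-1, -4), (-1, -5)])
Fold: move[5]->L => DDDDLL (positions: [(0, 0), (0, -1), (0, -2), (0, -3), (0, -4), (-1, -4), (-2, -4)])

Answer: (0,0) (0,-1) (0,-2) (0,-3) (0,-4) (-1,-4) (-2,-4)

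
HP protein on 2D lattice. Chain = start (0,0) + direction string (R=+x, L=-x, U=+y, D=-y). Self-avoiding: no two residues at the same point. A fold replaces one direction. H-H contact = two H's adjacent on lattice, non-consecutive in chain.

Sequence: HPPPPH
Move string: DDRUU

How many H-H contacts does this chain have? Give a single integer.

Positions: [(0, 0), (0, -1), (0, -2), (1, -2), (1, -1), (1, 0)]
H-H contact: residue 0 @(0,0) - residue 5 @(1, 0)

Answer: 1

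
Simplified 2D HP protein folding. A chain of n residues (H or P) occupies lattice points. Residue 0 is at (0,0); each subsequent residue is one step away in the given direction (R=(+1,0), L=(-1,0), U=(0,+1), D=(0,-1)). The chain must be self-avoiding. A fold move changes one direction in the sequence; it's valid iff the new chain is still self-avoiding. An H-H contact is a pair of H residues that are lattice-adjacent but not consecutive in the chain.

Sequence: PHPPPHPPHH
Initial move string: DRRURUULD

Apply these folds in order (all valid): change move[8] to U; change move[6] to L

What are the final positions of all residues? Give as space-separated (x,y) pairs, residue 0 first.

Initial moves: DRRURUULD
Fold: move[8]->U => DRRURUULU (positions: [(0, 0), (0, -1), (1, -1), (2, -1), (2, 0), (3, 0), (3, 1), (3, 2), (2, 2), (2, 3)])
Fold: move[6]->L => DRRURULLU (positions: [(0, 0), (0, -1), (1, -1), (2, -1), (2, 0), (3, 0), (3, 1), (2, 1), (1, 1), (1, 2)])

Answer: (0,0) (0,-1) (1,-1) (2,-1) (2,0) (3,0) (3,1) (2,1) (1,1) (1,2)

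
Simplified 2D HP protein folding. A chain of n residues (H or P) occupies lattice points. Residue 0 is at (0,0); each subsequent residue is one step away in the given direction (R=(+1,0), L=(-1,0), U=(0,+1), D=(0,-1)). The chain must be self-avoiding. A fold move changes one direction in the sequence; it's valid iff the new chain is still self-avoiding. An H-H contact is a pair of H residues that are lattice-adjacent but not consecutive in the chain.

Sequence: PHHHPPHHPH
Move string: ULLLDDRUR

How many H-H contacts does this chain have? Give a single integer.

Answer: 1

Derivation:
Positions: [(0, 0), (0, 1), (-1, 1), (-2, 1), (-3, 1), (-3, 0), (-3, -1), (-2, -1), (-2, 0), (-1, 0)]
H-H contact: residue 2 @(-1,1) - residue 9 @(-1, 0)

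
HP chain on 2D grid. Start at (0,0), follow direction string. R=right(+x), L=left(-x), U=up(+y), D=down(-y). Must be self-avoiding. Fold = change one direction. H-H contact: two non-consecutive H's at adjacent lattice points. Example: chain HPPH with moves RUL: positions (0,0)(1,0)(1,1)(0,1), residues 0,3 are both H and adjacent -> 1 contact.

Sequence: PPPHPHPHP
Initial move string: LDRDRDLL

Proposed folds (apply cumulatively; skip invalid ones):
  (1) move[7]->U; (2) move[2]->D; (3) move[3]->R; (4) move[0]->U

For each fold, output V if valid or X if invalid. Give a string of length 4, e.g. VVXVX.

Initial: LDRDRDLL -> [(0, 0), (-1, 0), (-1, -1), (0, -1), (0, -2), (1, -2), (1, -3), (0, -3), (-1, -3)]
Fold 1: move[7]->U => LDRDRDLU INVALID (collision), skipped
Fold 2: move[2]->D => LDDDRDLL VALID
Fold 3: move[3]->R => LDDRRDLL VALID
Fold 4: move[0]->U => UDDRRDLL INVALID (collision), skipped

Answer: XVVX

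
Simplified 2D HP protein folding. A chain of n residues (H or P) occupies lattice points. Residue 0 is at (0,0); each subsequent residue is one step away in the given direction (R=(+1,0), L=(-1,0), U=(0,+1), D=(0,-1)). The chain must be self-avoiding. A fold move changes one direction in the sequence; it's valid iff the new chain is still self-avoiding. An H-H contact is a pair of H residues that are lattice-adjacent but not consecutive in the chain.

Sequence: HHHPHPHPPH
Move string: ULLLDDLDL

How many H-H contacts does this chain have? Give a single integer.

Positions: [(0, 0), (0, 1), (-1, 1), (-2, 1), (-3, 1), (-3, 0), (-3, -1), (-4, -1), (-4, -2), (-5, -2)]
No H-H contacts found.

Answer: 0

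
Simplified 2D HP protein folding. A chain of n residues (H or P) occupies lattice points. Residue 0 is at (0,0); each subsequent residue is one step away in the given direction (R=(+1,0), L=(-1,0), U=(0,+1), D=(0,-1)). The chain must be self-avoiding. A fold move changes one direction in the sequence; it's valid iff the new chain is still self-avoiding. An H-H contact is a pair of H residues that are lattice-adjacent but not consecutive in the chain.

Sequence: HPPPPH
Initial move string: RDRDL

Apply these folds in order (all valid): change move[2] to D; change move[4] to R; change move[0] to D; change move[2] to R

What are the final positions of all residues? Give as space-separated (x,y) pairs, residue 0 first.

Initial moves: RDRDL
Fold: move[2]->D => RDDDL (positions: [(0, 0), (1, 0), (1, -1), (1, -2), (1, -3), (0, -3)])
Fold: move[4]->R => RDDDR (positions: [(0, 0), (1, 0), (1, -1), (1, -2), (1, -3), (2, -3)])
Fold: move[0]->D => DDDDR (positions: [(0, 0), (0, -1), (0, -2), (0, -3), (0, -4), (1, -4)])
Fold: move[2]->R => DDRDR (positions: [(0, 0), (0, -1), (0, -2), (1, -2), (1, -3), (2, -3)])

Answer: (0,0) (0,-1) (0,-2) (1,-2) (1,-3) (2,-3)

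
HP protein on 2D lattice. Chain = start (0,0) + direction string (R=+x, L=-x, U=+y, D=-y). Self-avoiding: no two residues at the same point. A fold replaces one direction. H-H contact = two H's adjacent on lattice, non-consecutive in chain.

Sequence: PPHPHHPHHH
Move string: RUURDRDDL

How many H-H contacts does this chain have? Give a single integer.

Answer: 1

Derivation:
Positions: [(0, 0), (1, 0), (1, 1), (1, 2), (2, 2), (2, 1), (3, 1), (3, 0), (3, -1), (2, -1)]
H-H contact: residue 2 @(1,1) - residue 5 @(2, 1)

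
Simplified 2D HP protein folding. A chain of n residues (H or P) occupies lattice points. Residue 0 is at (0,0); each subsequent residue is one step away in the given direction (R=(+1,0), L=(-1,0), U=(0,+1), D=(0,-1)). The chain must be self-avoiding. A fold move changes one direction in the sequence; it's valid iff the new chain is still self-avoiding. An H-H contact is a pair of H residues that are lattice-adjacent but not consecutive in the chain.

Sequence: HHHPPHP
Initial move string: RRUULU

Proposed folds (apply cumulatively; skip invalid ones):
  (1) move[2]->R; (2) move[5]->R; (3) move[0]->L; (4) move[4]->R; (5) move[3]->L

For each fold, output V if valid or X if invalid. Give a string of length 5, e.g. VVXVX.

Answer: VXXVX

Derivation:
Initial: RRUULU -> [(0, 0), (1, 0), (2, 0), (2, 1), (2, 2), (1, 2), (1, 3)]
Fold 1: move[2]->R => RRRULU VALID
Fold 2: move[5]->R => RRRULR INVALID (collision), skipped
Fold 3: move[0]->L => LRRULU INVALID (collision), skipped
Fold 4: move[4]->R => RRRURU VALID
Fold 5: move[3]->L => RRRLRU INVALID (collision), skipped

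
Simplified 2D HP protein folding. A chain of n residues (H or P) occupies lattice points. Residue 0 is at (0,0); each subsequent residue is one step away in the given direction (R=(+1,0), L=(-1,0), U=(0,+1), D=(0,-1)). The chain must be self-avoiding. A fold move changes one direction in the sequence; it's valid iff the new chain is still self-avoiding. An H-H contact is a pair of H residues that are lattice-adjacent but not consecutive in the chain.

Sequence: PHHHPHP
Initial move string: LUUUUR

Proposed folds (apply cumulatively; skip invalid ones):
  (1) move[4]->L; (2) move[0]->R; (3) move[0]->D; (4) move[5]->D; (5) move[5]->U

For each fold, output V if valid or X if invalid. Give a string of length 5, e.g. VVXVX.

Initial: LUUUUR -> [(0, 0), (-1, 0), (-1, 1), (-1, 2), (-1, 3), (-1, 4), (0, 4)]
Fold 1: move[4]->L => LUUULR INVALID (collision), skipped
Fold 2: move[0]->R => RUUUUR VALID
Fold 3: move[0]->D => DUUUUR INVALID (collision), skipped
Fold 4: move[5]->D => RUUUUD INVALID (collision), skipped
Fold 5: move[5]->U => RUUUUU VALID

Answer: XVXXV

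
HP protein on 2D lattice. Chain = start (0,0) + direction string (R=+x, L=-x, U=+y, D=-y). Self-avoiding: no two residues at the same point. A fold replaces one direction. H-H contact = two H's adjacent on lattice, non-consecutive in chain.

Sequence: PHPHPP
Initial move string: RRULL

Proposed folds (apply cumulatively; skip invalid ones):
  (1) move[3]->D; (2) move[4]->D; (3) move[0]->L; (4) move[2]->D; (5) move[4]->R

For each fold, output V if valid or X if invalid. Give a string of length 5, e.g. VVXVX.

Answer: XXXVX

Derivation:
Initial: RRULL -> [(0, 0), (1, 0), (2, 0), (2, 1), (1, 1), (0, 1)]
Fold 1: move[3]->D => RRUDL INVALID (collision), skipped
Fold 2: move[4]->D => RRULD INVALID (collision), skipped
Fold 3: move[0]->L => LRULL INVALID (collision), skipped
Fold 4: move[2]->D => RRDLL VALID
Fold 5: move[4]->R => RRDLR INVALID (collision), skipped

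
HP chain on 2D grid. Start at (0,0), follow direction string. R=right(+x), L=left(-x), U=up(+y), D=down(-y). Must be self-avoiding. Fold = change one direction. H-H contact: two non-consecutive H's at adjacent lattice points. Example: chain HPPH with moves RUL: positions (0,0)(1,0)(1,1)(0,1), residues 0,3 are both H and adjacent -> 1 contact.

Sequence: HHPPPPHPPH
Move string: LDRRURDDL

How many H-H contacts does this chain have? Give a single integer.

Answer: 0

Derivation:
Positions: [(0, 0), (-1, 0), (-1, -1), (0, -1), (1, -1), (1, 0), (2, 0), (2, -1), (2, -2), (1, -2)]
No H-H contacts found.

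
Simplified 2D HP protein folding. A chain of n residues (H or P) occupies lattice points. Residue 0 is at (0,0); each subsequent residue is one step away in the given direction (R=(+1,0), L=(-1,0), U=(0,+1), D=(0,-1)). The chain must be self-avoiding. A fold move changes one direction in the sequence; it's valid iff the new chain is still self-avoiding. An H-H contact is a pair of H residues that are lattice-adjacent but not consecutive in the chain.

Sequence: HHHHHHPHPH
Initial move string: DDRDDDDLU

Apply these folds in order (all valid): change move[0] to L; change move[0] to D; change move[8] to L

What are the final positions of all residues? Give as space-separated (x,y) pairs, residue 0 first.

Answer: (0,0) (0,-1) (0,-2) (1,-2) (1,-3) (1,-4) (1,-5) (1,-6) (0,-6) (-1,-6)

Derivation:
Initial moves: DDRDDDDLU
Fold: move[0]->L => LDRDDDDLU (positions: [(0, 0), (-1, 0), (-1, -1), (0, -1), (0, -2), (0, -3), (0, -4), (0, -5), (-1, -5), (-1, -4)])
Fold: move[0]->D => DDRDDDDLU (positions: [(0, 0), (0, -1), (0, -2), (1, -2), (1, -3), (1, -4), (1, -5), (1, -6), (0, -6), (0, -5)])
Fold: move[8]->L => DDRDDDDLL (positions: [(0, 0), (0, -1), (0, -2), (1, -2), (1, -3), (1, -4), (1, -5), (1, -6), (0, -6), (-1, -6)])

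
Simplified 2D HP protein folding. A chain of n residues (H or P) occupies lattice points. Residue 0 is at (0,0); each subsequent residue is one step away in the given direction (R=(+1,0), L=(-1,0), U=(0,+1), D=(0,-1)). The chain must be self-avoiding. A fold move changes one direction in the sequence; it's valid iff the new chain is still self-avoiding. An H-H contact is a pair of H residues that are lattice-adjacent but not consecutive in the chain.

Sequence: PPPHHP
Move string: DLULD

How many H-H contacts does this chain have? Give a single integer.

Answer: 0

Derivation:
Positions: [(0, 0), (0, -1), (-1, -1), (-1, 0), (-2, 0), (-2, -1)]
No H-H contacts found.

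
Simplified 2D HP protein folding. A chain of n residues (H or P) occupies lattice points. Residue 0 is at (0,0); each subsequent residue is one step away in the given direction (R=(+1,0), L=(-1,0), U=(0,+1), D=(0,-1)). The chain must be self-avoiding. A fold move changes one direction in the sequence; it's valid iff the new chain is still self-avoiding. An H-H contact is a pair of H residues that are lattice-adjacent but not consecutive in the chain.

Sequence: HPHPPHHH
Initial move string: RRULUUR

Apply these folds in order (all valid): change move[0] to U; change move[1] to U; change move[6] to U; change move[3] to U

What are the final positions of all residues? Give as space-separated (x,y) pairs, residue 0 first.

Answer: (0,0) (0,1) (0,2) (0,3) (0,4) (0,5) (0,6) (0,7)

Derivation:
Initial moves: RRULUUR
Fold: move[0]->U => URULUUR (positions: [(0, 0), (0, 1), (1, 1), (1, 2), (0, 2), (0, 3), (0, 4), (1, 4)])
Fold: move[1]->U => UUULUUR (positions: [(0, 0), (0, 1), (0, 2), (0, 3), (-1, 3), (-1, 4), (-1, 5), (0, 5)])
Fold: move[6]->U => UUULUUU (positions: [(0, 0), (0, 1), (0, 2), (0, 3), (-1, 3), (-1, 4), (-1, 5), (-1, 6)])
Fold: move[3]->U => UUUUUUU (positions: [(0, 0), (0, 1), (0, 2), (0, 3), (0, 4), (0, 5), (0, 6), (0, 7)])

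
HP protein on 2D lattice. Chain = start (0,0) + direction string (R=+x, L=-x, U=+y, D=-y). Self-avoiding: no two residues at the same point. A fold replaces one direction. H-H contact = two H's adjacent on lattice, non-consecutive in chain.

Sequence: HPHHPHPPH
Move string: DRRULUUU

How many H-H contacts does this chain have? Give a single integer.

Positions: [(0, 0), (0, -1), (1, -1), (2, -1), (2, 0), (1, 0), (1, 1), (1, 2), (1, 3)]
H-H contact: residue 0 @(0,0) - residue 5 @(1, 0)
H-H contact: residue 2 @(1,-1) - residue 5 @(1, 0)

Answer: 2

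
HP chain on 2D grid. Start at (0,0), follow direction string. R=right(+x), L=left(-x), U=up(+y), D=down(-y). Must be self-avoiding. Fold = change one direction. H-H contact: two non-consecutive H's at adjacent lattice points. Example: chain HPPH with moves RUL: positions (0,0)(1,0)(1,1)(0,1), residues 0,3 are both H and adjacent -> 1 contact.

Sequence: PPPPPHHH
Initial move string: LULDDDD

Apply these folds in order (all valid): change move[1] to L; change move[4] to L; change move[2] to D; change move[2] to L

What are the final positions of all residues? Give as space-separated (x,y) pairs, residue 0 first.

Answer: (0,0) (-1,0) (-2,0) (-3,0) (-3,-1) (-4,-1) (-4,-2) (-4,-3)

Derivation:
Initial moves: LULDDDD
Fold: move[1]->L => LLLDDDD (positions: [(0, 0), (-1, 0), (-2, 0), (-3, 0), (-3, -1), (-3, -2), (-3, -3), (-3, -4)])
Fold: move[4]->L => LLLDLDD (positions: [(0, 0), (-1, 0), (-2, 0), (-3, 0), (-3, -1), (-4, -1), (-4, -2), (-4, -3)])
Fold: move[2]->D => LLDDLDD (positions: [(0, 0), (-1, 0), (-2, 0), (-2, -1), (-2, -2), (-3, -2), (-3, -3), (-3, -4)])
Fold: move[2]->L => LLLDLDD (positions: [(0, 0), (-1, 0), (-2, 0), (-3, 0), (-3, -1), (-4, -1), (-4, -2), (-4, -3)])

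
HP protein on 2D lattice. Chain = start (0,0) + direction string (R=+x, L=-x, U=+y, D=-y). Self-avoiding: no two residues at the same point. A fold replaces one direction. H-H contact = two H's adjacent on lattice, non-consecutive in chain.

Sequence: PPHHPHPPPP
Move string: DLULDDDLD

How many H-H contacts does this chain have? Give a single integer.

Answer: 1

Derivation:
Positions: [(0, 0), (0, -1), (-1, -1), (-1, 0), (-2, 0), (-2, -1), (-2, -2), (-2, -3), (-3, -3), (-3, -4)]
H-H contact: residue 2 @(-1,-1) - residue 5 @(-2, -1)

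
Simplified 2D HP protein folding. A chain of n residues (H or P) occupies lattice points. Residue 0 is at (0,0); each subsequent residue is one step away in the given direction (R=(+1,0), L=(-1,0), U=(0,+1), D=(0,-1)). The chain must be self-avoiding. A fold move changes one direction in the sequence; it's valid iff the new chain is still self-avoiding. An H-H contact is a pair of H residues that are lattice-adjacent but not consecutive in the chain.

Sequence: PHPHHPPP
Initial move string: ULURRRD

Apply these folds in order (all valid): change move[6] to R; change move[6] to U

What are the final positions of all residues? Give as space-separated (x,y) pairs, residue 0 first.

Answer: (0,0) (0,1) (-1,1) (-1,2) (0,2) (1,2) (2,2) (2,3)

Derivation:
Initial moves: ULURRRD
Fold: move[6]->R => ULURRRR (positions: [(0, 0), (0, 1), (-1, 1), (-1, 2), (0, 2), (1, 2), (2, 2), (3, 2)])
Fold: move[6]->U => ULURRRU (positions: [(0, 0), (0, 1), (-1, 1), (-1, 2), (0, 2), (1, 2), (2, 2), (2, 3)])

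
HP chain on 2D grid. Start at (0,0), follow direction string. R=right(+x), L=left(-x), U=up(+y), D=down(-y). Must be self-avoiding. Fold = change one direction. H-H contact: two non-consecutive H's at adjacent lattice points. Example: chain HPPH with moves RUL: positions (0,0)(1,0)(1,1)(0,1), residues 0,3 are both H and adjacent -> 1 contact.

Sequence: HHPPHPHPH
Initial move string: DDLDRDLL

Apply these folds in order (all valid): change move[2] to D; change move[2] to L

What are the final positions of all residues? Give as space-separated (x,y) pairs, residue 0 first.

Initial moves: DDLDRDLL
Fold: move[2]->D => DDDDRDLL (positions: [(0, 0), (0, -1), (0, -2), (0, -3), (0, -4), (1, -4), (1, -5), (0, -5), (-1, -5)])
Fold: move[2]->L => DDLDRDLL (positions: [(0, 0), (0, -1), (0, -2), (-1, -2), (-1, -3), (0, -3), (0, -4), (-1, -4), (-2, -4)])

Answer: (0,0) (0,-1) (0,-2) (-1,-2) (-1,-3) (0,-3) (0,-4) (-1,-4) (-2,-4)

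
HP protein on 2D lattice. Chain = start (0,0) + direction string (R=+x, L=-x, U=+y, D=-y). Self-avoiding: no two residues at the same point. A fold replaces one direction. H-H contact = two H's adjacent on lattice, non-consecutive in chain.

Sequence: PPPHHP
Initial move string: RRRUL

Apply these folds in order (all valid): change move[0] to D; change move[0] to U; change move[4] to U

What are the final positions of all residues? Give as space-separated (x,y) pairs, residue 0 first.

Initial moves: RRRUL
Fold: move[0]->D => DRRUL (positions: [(0, 0), (0, -1), (1, -1), (2, -1), (2, 0), (1, 0)])
Fold: move[0]->U => URRUL (positions: [(0, 0), (0, 1), (1, 1), (2, 1), (2, 2), (1, 2)])
Fold: move[4]->U => URRUU (positions: [(0, 0), (0, 1), (1, 1), (2, 1), (2, 2), (2, 3)])

Answer: (0,0) (0,1) (1,1) (2,1) (2,2) (2,3)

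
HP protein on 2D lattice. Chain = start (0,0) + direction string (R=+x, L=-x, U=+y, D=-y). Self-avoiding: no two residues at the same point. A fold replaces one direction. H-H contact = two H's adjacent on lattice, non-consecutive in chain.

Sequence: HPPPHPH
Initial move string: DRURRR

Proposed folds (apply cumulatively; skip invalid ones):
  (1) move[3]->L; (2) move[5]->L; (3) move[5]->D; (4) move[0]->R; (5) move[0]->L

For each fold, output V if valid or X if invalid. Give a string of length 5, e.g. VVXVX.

Initial: DRURRR -> [(0, 0), (0, -1), (1, -1), (1, 0), (2, 0), (3, 0), (4, 0)]
Fold 1: move[3]->L => DRULRR INVALID (collision), skipped
Fold 2: move[5]->L => DRURRL INVALID (collision), skipped
Fold 3: move[5]->D => DRURRD VALID
Fold 4: move[0]->R => RRURRD VALID
Fold 5: move[0]->L => LRURRD INVALID (collision), skipped

Answer: XXVVX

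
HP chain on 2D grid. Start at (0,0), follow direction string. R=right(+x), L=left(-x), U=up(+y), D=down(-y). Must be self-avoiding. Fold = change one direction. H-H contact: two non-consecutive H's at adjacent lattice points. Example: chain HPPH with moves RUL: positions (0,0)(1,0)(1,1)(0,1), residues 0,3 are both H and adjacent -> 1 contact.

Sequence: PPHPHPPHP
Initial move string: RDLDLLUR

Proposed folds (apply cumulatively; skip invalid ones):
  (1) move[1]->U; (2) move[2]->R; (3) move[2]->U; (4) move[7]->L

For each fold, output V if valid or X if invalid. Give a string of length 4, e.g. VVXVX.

Initial: RDLDLLUR -> [(0, 0), (1, 0), (1, -1), (0, -1), (0, -2), (-1, -2), (-2, -2), (-2, -1), (-1, -1)]
Fold 1: move[1]->U => RULDLLUR INVALID (collision), skipped
Fold 2: move[2]->R => RDRDLLUR INVALID (collision), skipped
Fold 3: move[2]->U => RDUDLLUR INVALID (collision), skipped
Fold 4: move[7]->L => RDLDLLUL VALID

Answer: XXXV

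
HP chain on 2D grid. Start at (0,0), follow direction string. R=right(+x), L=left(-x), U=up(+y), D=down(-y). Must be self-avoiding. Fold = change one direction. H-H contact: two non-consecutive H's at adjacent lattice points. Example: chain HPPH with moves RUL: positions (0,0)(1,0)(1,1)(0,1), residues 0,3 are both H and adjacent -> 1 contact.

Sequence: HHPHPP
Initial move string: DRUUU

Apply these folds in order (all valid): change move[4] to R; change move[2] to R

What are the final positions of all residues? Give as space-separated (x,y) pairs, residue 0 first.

Initial moves: DRUUU
Fold: move[4]->R => DRUUR (positions: [(0, 0), (0, -1), (1, -1), (1, 0), (1, 1), (2, 1)])
Fold: move[2]->R => DRRUR (positions: [(0, 0), (0, -1), (1, -1), (2, -1), (2, 0), (3, 0)])

Answer: (0,0) (0,-1) (1,-1) (2,-1) (2,0) (3,0)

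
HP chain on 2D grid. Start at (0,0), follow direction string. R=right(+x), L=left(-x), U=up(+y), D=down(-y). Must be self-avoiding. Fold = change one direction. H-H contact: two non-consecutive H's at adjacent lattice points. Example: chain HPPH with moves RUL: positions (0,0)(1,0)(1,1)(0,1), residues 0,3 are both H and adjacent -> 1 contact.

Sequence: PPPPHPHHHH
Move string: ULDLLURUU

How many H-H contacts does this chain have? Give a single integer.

Positions: [(0, 0), (0, 1), (-1, 1), (-1, 0), (-2, 0), (-3, 0), (-3, 1), (-2, 1), (-2, 2), (-2, 3)]
H-H contact: residue 4 @(-2,0) - residue 7 @(-2, 1)

Answer: 1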